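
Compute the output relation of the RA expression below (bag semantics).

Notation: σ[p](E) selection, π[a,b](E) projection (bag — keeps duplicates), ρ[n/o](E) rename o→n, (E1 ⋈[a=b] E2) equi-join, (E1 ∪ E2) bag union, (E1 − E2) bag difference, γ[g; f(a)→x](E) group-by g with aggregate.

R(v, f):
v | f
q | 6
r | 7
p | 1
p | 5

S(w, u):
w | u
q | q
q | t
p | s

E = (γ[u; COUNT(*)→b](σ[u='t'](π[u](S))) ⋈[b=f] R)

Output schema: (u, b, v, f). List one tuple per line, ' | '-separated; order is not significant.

Row counts bottom-up:
  S → 3
  π[u](S) → 3
  σ[u='t'](π[u](S)) → 1
  γ[u; COUNT(*)→b](σ[u='t'](π[u](S))) → 1
  R → 4
  (γ[u; COUNT(*)→b](σ[u='t'](π[u](S))) ⋈[b=f] R) → 1

== RESULT ==
u | b | v | f
t | 1 | p | 1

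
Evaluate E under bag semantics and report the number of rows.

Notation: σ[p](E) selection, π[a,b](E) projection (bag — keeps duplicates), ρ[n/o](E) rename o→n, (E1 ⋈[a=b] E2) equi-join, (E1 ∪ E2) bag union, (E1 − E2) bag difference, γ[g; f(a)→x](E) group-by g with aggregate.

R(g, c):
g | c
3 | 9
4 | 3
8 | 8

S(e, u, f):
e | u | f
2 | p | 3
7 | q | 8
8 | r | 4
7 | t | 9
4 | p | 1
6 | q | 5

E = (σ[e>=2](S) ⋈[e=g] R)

Row counts bottom-up:
  S → 6
  σ[e>=2](S) → 6
  R → 3
  (σ[e>=2](S) ⋈[e=g] R) → 2

|E| = 2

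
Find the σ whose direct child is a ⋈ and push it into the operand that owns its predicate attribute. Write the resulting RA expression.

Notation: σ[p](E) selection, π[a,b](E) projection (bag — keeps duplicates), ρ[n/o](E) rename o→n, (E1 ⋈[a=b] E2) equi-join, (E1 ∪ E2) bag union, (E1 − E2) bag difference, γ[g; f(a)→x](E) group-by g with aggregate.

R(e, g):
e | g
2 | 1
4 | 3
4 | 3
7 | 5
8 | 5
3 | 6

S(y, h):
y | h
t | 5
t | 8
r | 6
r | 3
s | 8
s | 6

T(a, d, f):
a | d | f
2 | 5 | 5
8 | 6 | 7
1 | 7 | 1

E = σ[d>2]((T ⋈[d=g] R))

σ filters on d, owned by the left side.
E' = (σ[d>2](T) ⋈[d=g] R)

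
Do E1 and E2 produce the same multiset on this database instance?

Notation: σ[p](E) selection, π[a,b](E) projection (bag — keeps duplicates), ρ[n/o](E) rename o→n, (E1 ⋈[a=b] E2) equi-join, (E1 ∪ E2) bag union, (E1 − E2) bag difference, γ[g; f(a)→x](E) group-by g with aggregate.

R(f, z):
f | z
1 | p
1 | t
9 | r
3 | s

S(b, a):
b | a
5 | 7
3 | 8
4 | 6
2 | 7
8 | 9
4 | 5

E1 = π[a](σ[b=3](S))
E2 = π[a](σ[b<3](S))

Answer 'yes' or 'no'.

E1 stepwise |·|:
  S → 6
  σ[b=3](S) → 1
  π[a](σ[b=3](S)) → 1
E2 stepwise |·|:
  S → 6
  σ[b<3](S) → 1
  π[a](σ[b<3](S)) → 1

E1 result:
a
8
E2 result:
a
7
Witness: (7,) appears 0× in E1 but 1× in E2.

no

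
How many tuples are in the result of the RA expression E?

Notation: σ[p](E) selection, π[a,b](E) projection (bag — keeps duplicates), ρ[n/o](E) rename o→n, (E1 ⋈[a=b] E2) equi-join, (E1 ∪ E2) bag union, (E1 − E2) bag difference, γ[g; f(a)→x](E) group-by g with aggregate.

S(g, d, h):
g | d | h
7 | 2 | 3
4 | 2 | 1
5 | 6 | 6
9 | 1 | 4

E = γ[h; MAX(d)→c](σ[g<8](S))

Stepwise |·|:
  S → 4
  σ[g<8](S) → 3
  γ[h; MAX(d)→c](σ[g<8](S)) → 3

|E| = 3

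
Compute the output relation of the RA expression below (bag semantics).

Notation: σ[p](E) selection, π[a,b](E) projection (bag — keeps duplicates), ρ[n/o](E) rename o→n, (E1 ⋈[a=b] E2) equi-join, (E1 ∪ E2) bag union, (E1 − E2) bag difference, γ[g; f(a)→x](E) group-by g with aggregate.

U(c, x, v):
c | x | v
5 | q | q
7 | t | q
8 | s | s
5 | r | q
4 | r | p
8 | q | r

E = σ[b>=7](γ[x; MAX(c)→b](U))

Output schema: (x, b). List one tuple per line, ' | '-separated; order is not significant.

Subexpression sizes:
  U → 6
  γ[x; MAX(c)→b](U) → 4
  σ[b>=7](γ[x; MAX(c)→b](U)) → 3

== RESULT ==
x | b
q | 8
s | 8
t | 7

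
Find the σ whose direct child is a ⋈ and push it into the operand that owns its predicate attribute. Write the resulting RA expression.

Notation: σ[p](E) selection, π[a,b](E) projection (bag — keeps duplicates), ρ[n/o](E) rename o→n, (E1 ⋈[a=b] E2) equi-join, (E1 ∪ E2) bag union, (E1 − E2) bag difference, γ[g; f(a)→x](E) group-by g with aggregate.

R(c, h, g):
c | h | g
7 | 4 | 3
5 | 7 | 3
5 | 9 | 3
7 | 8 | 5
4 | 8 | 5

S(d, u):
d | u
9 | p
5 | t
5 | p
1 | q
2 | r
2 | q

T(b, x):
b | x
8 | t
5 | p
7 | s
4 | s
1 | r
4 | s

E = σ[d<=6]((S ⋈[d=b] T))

σ filters on d, owned by the left side.
E' = (σ[d<=6](S) ⋈[d=b] T)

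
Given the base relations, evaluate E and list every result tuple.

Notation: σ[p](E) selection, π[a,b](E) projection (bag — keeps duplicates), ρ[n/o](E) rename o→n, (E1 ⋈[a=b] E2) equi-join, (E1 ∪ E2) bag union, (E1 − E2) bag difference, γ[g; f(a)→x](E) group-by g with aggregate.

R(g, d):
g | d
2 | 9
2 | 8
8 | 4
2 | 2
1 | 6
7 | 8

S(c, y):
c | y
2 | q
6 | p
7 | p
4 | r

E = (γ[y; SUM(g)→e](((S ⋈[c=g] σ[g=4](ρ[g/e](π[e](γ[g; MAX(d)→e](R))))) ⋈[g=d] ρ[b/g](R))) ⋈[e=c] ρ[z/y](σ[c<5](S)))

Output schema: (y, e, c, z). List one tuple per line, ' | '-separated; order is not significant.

Per-node cardinality:
  S → 4
  R → 6
  γ[g; MAX(d)→e](R) → 4
  π[e](γ[g; MAX(d)→e](R)) → 4
  ρ[g/e](π[e](γ[g; MAX(d)→e](R))) → 4
  σ[g=4](ρ[g/e](π[e](γ[g; MAX(d)→e](R)))) → 1
  (S ⋈[c=g] σ[g=4](ρ[g/e](π[e](γ[g; MAX(d)→e](R))))) → 1
  R → 6
  ρ[b/g](R) → 6
  ((S ⋈[c=g] σ[g=4](ρ[g/e](π[e](γ[g; MAX(d)→e](R))))) ⋈[g=d] ρ[b/g](R)) → 1
  γ[y; SUM(g)→e](((S ⋈[c=g] σ[g=4](ρ[g/e](π[e](γ[g; MAX(d)→e](R))))) ⋈[g=d] ρ[b/g](R))) → 1
  S → 4
  σ[c<5](S) → 2
  ρ[z/y](σ[c<5](S)) → 2
  (γ[y; SUM(g)→e](((S ⋈[c=g] σ[g=4](ρ[g/e](π[e](γ[g; MAX(d)→e](R))))) ⋈[g=d] ρ[b/g](R))) ⋈[e=c] ρ[z/y](σ[c<5](S))) → 1

== RESULT ==
y | e | c | z
r | 4 | 4 | r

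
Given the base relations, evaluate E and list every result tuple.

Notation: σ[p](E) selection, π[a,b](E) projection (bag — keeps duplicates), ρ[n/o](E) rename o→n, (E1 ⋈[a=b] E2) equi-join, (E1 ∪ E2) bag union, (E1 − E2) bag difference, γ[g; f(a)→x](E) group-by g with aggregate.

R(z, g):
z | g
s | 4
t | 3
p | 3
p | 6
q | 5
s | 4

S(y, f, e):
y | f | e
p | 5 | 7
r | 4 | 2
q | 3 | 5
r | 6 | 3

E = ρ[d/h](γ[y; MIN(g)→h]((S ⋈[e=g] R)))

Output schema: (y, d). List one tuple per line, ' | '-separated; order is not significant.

Row counts bottom-up:
  S → 4
  R → 6
  (S ⋈[e=g] R) → 3
  γ[y; MIN(g)→h]((S ⋈[e=g] R)) → 2
  ρ[d/h](γ[y; MIN(g)→h]((S ⋈[e=g] R))) → 2

== RESULT ==
y | d
q | 5
r | 3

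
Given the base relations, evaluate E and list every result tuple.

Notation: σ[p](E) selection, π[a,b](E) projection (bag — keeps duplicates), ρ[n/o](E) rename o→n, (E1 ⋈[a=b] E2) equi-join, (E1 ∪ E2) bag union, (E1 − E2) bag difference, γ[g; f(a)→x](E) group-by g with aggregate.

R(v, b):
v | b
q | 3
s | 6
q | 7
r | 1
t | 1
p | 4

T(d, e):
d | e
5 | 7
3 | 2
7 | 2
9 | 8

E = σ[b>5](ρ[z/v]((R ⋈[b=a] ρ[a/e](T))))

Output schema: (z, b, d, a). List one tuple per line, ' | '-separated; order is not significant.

Subexpression sizes:
  R → 6
  T → 4
  ρ[a/e](T) → 4
  (R ⋈[b=a] ρ[a/e](T)) → 1
  ρ[z/v]((R ⋈[b=a] ρ[a/e](T))) → 1
  σ[b>5](ρ[z/v]((R ⋈[b=a] ρ[a/e](T)))) → 1

== RESULT ==
z | b | d | a
q | 7 | 5 | 7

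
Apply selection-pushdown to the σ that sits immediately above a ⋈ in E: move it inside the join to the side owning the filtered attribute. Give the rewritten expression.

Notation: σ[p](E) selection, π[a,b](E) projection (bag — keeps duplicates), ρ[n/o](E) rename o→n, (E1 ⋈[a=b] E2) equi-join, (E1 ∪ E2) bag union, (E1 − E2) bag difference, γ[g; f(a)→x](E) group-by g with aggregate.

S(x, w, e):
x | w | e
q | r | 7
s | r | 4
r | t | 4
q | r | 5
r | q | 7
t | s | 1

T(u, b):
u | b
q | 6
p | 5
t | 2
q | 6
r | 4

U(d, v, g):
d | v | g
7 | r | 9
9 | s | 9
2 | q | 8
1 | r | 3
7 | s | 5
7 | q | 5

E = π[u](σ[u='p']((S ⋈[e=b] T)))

σ filters on u, owned by the right side.
E' = π[u]((S ⋈[e=b] σ[u='p'](T)))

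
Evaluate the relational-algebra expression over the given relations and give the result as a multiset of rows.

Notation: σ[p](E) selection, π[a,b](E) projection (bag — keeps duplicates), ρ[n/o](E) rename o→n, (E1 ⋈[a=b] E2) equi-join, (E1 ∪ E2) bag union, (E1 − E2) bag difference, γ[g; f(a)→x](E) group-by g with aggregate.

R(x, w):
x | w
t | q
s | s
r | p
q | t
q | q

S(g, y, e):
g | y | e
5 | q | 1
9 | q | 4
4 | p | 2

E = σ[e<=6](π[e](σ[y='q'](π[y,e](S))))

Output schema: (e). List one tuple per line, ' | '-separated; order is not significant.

Stepwise |·|:
  S → 3
  π[y,e](S) → 3
  σ[y='q'](π[y,e](S)) → 2
  π[e](σ[y='q'](π[y,e](S))) → 2
  σ[e<=6](π[e](σ[y='q'](π[y,e](S)))) → 2

== RESULT ==
e
1
4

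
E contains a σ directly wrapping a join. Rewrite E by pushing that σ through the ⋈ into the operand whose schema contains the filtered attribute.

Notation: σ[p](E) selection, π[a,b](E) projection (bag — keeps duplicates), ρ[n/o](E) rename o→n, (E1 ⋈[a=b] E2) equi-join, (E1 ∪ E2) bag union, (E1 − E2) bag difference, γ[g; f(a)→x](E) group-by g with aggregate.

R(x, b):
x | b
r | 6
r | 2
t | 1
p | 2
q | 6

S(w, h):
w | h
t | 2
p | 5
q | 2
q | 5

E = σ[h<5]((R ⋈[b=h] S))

σ filters on h, owned by the right side.
E' = (R ⋈[b=h] σ[h<5](S))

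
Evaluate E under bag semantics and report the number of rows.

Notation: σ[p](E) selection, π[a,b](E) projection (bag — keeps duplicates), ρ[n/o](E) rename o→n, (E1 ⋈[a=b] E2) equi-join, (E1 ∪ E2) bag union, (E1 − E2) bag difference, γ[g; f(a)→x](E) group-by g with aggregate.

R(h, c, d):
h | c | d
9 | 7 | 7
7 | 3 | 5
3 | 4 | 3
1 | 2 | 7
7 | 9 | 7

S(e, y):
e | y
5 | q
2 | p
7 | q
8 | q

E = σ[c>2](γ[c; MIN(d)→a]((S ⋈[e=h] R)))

Stepwise |·|:
  S → 4
  R → 5
  (S ⋈[e=h] R) → 2
  γ[c; MIN(d)→a]((S ⋈[e=h] R)) → 2
  σ[c>2](γ[c; MIN(d)→a]((S ⋈[e=h] R))) → 2

|E| = 2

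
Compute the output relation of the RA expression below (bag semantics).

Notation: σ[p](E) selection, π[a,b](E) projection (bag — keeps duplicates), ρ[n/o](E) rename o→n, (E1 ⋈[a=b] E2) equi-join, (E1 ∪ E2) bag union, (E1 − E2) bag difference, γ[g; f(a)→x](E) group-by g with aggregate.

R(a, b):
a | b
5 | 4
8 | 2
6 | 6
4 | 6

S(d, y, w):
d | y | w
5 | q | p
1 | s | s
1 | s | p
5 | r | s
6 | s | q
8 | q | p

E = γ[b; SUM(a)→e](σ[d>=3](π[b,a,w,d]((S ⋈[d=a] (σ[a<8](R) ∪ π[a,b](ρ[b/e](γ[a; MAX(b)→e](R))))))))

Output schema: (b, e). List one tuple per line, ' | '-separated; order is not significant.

Subexpression sizes:
  S → 6
  R → 4
  σ[a<8](R) → 3
  R → 4
  γ[a; MAX(b)→e](R) → 4
  ρ[b/e](γ[a; MAX(b)→e](R)) → 4
  π[a,b](ρ[b/e](γ[a; MAX(b)→e](R))) → 4
  (σ[a<8](R) ∪ π[a,b](ρ[b/e](γ[a; MAX(b)→e](R)))) → 7
  (S ⋈[d=a] (σ[a<8](R) ∪ π[a,b](ρ[b/e](γ[a; MAX(b)→e](R))))) → 7
  π[b,a,w,d]((S ⋈[d=a] (σ[a<8](R) ∪ π[a,b](ρ[b/e](γ[a; MAX(b)→e](R)))))) → 7
  σ[d>=3](π[b,a,w,d]((S ⋈[d=a] (σ[a<8](R) ∪ π[a,b](ρ[b/e](γ[a; MAX(b)→e](R))))))) → 7
  γ[b; SUM(a)→e](σ[d>=3](π[b,a,w,d]((S ⋈[d=a] (σ[a<8](R) ∪ π[a,b](ρ[b/e](γ[a; MAX(b)→e](R)))))))) → 3

== RESULT ==
b | e
2 | 8
4 | 20
6 | 12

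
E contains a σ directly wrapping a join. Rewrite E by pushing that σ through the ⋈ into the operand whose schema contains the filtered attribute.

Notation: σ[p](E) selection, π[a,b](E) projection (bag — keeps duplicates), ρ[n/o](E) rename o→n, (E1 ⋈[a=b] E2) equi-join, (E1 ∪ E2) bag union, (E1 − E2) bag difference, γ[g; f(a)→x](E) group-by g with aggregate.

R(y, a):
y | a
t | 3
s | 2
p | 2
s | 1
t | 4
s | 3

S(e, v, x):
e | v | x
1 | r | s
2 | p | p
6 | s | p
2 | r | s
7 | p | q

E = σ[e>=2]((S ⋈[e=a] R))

σ filters on e, owned by the left side.
E' = (σ[e>=2](S) ⋈[e=a] R)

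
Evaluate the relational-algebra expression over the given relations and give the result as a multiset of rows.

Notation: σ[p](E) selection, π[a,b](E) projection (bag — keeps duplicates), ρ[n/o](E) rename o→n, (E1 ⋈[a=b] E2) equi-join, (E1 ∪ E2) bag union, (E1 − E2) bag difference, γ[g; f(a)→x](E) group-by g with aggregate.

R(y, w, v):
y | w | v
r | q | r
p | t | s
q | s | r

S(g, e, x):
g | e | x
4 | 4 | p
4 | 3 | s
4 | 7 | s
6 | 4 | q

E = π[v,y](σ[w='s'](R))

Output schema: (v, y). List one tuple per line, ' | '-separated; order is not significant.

Subexpression sizes:
  R → 3
  σ[w='s'](R) → 1
  π[v,y](σ[w='s'](R)) → 1

== RESULT ==
v | y
r | q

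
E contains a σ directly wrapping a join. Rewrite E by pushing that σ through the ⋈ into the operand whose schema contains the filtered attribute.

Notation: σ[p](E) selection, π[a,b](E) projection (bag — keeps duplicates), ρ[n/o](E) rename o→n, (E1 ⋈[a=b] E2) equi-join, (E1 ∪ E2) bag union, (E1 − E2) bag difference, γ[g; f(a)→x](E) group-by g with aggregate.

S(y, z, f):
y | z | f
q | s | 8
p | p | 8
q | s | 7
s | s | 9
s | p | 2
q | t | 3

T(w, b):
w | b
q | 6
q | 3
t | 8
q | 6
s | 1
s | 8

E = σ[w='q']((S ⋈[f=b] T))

σ filters on w, owned by the right side.
E' = (S ⋈[f=b] σ[w='q'](T))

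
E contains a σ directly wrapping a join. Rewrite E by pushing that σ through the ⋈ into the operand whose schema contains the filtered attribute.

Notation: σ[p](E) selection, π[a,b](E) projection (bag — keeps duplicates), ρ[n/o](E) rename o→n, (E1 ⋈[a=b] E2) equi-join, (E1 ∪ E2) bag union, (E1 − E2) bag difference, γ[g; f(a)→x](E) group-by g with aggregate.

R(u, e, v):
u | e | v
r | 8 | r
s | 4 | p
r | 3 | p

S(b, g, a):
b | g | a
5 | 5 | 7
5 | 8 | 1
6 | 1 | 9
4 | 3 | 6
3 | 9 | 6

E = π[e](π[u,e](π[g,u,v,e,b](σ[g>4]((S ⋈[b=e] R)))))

σ filters on g, owned by the left side.
E' = π[e](π[u,e](π[g,u,v,e,b]((σ[g>4](S) ⋈[b=e] R))))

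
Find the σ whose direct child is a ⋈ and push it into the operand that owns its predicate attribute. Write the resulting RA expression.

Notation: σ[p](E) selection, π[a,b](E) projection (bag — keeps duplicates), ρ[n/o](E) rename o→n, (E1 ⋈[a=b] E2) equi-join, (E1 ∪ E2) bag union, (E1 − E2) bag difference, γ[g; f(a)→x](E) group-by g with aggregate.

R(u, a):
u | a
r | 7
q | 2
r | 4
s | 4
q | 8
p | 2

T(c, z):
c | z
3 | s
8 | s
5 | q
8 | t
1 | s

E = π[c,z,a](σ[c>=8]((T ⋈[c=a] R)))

σ filters on c, owned by the left side.
E' = π[c,z,a]((σ[c>=8](T) ⋈[c=a] R))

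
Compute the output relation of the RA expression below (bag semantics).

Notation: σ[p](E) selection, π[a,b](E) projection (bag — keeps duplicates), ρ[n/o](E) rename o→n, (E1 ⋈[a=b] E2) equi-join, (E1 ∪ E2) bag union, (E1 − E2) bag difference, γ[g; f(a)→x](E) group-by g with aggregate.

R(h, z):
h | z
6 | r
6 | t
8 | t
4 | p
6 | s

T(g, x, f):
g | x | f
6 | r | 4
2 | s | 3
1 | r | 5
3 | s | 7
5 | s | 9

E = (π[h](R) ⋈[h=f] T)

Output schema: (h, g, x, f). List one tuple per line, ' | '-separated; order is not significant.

Stepwise |·|:
  R → 5
  π[h](R) → 5
  T → 5
  (π[h](R) ⋈[h=f] T) → 1

== RESULT ==
h | g | x | f
4 | 6 | r | 4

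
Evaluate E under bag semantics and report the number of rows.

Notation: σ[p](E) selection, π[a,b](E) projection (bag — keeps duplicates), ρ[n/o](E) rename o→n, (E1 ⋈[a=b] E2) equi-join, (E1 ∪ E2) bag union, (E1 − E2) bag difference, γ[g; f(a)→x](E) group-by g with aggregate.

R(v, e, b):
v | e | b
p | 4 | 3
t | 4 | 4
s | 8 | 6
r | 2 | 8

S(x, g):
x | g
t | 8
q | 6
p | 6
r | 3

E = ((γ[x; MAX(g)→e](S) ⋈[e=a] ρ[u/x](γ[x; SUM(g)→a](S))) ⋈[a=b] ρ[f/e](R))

Per-node cardinality:
  S → 4
  γ[x; MAX(g)→e](S) → 4
  S → 4
  γ[x; SUM(g)→a](S) → 4
  ρ[u/x](γ[x; SUM(g)→a](S)) → 4
  (γ[x; MAX(g)→e](S) ⋈[e=a] ρ[u/x](γ[x; SUM(g)→a](S))) → 6
  R → 4
  ρ[f/e](R) → 4
  ((γ[x; MAX(g)→e](S) ⋈[e=a] ρ[u/x](γ[x; SUM(g)→a](S))) ⋈[a=b] ρ[f/e](R)) → 6

|E| = 6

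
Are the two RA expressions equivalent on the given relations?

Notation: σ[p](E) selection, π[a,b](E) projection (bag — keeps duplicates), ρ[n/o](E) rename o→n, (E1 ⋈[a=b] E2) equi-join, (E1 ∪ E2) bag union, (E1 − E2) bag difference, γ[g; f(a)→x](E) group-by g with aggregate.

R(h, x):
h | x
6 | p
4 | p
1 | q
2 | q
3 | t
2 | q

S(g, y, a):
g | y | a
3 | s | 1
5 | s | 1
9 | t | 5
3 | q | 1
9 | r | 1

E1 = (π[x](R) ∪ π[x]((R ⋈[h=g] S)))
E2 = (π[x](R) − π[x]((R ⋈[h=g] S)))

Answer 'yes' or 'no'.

E1 row counts bottom-up:
  R → 6
  π[x](R) → 6
  R → 6
  S → 5
  (R ⋈[h=g] S) → 2
  π[x]((R ⋈[h=g] S)) → 2
  (π[x](R) ∪ π[x]((R ⋈[h=g] S))) → 8
E2 row counts bottom-up:
  R → 6
  π[x](R) → 6
  R → 6
  S → 5
  (R ⋈[h=g] S) → 2
  π[x]((R ⋈[h=g] S)) → 2
  (π[x](R) − π[x]((R ⋈[h=g] S))) → 5

E1 result:
x
p
p
q
q
q
t
t
t
E2 result:
x
p
p
q
q
q
Witness: ('t',) appears 3× in E1 but 0× in E2.

no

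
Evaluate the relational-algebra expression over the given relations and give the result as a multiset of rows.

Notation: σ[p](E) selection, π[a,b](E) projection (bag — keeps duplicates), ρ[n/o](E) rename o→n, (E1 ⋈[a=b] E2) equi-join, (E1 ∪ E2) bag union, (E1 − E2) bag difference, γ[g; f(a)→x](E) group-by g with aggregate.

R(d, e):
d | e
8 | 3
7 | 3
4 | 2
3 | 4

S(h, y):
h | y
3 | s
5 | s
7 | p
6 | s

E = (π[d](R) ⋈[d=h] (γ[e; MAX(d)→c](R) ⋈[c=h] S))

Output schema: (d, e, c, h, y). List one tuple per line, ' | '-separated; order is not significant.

Subexpression sizes:
  R → 4
  π[d](R) → 4
  R → 4
  γ[e; MAX(d)→c](R) → 3
  S → 4
  (γ[e; MAX(d)→c](R) ⋈[c=h] S) → 1
  (π[d](R) ⋈[d=h] (γ[e; MAX(d)→c](R) ⋈[c=h] S)) → 1

== RESULT ==
d | e | c | h | y
3 | 4 | 3 | 3 | s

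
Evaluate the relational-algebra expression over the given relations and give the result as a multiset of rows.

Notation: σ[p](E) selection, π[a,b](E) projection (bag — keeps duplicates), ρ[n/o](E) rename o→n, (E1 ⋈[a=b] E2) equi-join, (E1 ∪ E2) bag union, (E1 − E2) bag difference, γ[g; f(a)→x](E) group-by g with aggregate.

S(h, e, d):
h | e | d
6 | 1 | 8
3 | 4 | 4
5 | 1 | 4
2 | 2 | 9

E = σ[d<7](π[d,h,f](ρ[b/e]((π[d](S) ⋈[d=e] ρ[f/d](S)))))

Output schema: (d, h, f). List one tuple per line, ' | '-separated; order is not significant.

Stepwise |·|:
  S → 4
  π[d](S) → 4
  S → 4
  ρ[f/d](S) → 4
  (π[d](S) ⋈[d=e] ρ[f/d](S)) → 2
  ρ[b/e]((π[d](S) ⋈[d=e] ρ[f/d](S))) → 2
  π[d,h,f](ρ[b/e]((π[d](S) ⋈[d=e] ρ[f/d](S)))) → 2
  σ[d<7](π[d,h,f](ρ[b/e]((π[d](S) ⋈[d=e] ρ[f/d](S))))) → 2

== RESULT ==
d | h | f
4 | 3 | 4
4 | 3 | 4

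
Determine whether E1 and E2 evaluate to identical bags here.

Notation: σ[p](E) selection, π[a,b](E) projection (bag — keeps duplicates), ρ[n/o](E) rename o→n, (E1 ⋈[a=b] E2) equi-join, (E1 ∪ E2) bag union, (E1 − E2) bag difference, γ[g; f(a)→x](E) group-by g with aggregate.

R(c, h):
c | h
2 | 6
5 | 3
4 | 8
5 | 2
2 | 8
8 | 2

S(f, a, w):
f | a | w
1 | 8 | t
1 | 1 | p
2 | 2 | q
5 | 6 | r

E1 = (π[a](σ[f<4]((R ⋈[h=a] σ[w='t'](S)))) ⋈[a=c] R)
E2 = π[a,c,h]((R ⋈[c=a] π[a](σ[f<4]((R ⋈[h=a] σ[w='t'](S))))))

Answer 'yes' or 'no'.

E1 row counts bottom-up:
  R → 6
  S → 4
  σ[w='t'](S) → 1
  (R ⋈[h=a] σ[w='t'](S)) → 2
  σ[f<4]((R ⋈[h=a] σ[w='t'](S))) → 2
  π[a](σ[f<4]((R ⋈[h=a] σ[w='t'](S)))) → 2
  R → 6
  (π[a](σ[f<4]((R ⋈[h=a] σ[w='t'](S)))) ⋈[a=c] R) → 2
E2 row counts bottom-up:
  R → 6
  R → 6
  S → 4
  σ[w='t'](S) → 1
  (R ⋈[h=a] σ[w='t'](S)) → 2
  σ[f<4]((R ⋈[h=a] σ[w='t'](S))) → 2
  π[a](σ[f<4]((R ⋈[h=a] σ[w='t'](S)))) → 2
  (R ⋈[c=a] π[a](σ[f<4]((R ⋈[h=a] σ[w='t'](S))))) → 2
  π[a,c,h]((R ⋈[c=a] π[a](σ[f<4]((R ⋈[h=a] σ[w='t'](S)))))) → 2

E1 and E2 produce the same multiset:
a | c | h
8 | 8 | 2
8 | 8 | 2

yes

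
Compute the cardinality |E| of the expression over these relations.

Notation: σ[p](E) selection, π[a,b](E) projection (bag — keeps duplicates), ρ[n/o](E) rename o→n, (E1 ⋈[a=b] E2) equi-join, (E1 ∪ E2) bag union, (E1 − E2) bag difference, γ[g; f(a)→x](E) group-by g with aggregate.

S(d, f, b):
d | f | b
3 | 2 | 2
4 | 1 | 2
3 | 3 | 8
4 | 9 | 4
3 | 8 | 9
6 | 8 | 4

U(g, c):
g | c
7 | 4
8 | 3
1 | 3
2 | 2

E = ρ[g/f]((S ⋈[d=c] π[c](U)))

Subexpression sizes:
  S → 6
  U → 4
  π[c](U) → 4
  (S ⋈[d=c] π[c](U)) → 8
  ρ[g/f]((S ⋈[d=c] π[c](U))) → 8

|E| = 8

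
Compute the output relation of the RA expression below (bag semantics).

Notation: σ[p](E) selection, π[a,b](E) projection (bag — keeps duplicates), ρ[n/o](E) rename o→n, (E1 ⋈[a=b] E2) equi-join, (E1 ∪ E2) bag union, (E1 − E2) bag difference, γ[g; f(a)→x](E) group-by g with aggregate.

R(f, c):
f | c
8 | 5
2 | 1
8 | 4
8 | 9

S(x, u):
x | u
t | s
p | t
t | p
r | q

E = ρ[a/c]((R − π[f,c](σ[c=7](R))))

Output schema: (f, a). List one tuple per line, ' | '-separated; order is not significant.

Stepwise |·|:
  R → 4
  R → 4
  σ[c=7](R) → 0
  π[f,c](σ[c=7](R)) → 0
  (R − π[f,c](σ[c=7](R))) → 4
  ρ[a/c]((R − π[f,c](σ[c=7](R)))) → 4

== RESULT ==
f | a
2 | 1
8 | 4
8 | 5
8 | 9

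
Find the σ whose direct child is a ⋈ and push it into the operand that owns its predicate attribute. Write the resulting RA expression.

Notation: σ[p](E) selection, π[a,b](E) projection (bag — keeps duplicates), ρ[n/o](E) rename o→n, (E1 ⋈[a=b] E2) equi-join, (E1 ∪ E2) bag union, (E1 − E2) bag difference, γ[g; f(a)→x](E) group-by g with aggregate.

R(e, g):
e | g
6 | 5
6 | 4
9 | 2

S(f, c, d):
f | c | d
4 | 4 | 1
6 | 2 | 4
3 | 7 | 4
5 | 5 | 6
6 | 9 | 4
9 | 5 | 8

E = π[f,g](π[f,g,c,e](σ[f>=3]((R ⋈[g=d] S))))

σ filters on f, owned by the right side.
E' = π[f,g](π[f,g,c,e]((R ⋈[g=d] σ[f>=3](S))))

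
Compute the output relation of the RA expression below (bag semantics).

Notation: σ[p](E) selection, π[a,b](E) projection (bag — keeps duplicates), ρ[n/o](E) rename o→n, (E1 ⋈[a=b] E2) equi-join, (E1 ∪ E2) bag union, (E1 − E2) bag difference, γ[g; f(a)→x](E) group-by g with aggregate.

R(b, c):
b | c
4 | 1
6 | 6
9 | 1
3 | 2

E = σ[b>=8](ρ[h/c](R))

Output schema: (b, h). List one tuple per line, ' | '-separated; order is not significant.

Subexpression sizes:
  R → 4
  ρ[h/c](R) → 4
  σ[b>=8](ρ[h/c](R)) → 1

== RESULT ==
b | h
9 | 1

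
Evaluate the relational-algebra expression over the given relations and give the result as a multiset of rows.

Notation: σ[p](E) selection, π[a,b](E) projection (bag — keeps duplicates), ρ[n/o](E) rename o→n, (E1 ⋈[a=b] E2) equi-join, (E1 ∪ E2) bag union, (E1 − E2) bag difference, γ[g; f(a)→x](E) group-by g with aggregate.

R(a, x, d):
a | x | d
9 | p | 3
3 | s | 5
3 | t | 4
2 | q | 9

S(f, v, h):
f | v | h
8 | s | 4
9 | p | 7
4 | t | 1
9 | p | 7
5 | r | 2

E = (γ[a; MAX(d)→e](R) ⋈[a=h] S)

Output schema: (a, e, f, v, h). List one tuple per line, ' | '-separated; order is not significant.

Stepwise |·|:
  R → 4
  γ[a; MAX(d)→e](R) → 3
  S → 5
  (γ[a; MAX(d)→e](R) ⋈[a=h] S) → 1

== RESULT ==
a | e | f | v | h
2 | 9 | 5 | r | 2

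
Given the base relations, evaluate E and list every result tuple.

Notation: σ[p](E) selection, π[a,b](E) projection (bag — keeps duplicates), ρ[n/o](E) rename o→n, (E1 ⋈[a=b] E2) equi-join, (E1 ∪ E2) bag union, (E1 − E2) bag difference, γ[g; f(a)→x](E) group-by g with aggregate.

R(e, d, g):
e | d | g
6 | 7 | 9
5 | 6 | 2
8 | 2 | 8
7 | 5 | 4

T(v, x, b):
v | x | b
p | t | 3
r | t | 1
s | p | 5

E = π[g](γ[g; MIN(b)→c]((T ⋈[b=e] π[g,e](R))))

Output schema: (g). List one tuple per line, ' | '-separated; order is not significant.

Per-node cardinality:
  T → 3
  R → 4
  π[g,e](R) → 4
  (T ⋈[b=e] π[g,e](R)) → 1
  γ[g; MIN(b)→c]((T ⋈[b=e] π[g,e](R))) → 1
  π[g](γ[g; MIN(b)→c]((T ⋈[b=e] π[g,e](R)))) → 1

== RESULT ==
g
2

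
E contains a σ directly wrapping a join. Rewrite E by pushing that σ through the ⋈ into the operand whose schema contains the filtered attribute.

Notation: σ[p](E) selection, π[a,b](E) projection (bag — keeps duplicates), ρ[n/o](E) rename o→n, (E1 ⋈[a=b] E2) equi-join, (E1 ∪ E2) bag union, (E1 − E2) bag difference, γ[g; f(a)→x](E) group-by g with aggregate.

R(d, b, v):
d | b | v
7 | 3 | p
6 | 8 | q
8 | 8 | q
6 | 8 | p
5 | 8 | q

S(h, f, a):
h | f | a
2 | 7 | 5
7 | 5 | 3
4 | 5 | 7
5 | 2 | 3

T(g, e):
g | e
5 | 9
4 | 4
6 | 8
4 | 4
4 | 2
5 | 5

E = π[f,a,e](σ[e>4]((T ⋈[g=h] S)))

σ filters on e, owned by the left side.
E' = π[f,a,e]((σ[e>4](T) ⋈[g=h] S))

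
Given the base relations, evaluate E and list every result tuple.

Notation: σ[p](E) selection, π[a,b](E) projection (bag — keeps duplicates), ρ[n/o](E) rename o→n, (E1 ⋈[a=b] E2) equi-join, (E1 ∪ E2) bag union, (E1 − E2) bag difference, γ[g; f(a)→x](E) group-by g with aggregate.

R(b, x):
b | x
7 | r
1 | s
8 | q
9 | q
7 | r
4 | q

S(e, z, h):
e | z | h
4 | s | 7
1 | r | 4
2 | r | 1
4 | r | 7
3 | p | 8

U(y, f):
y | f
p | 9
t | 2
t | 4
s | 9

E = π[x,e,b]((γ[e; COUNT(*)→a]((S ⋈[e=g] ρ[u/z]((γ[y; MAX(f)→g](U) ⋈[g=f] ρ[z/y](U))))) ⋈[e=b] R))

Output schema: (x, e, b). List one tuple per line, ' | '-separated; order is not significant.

Row counts bottom-up:
  S → 5
  U → 4
  γ[y; MAX(f)→g](U) → 3
  U → 4
  ρ[z/y](U) → 4
  (γ[y; MAX(f)→g](U) ⋈[g=f] ρ[z/y](U)) → 5
  ρ[u/z]((γ[y; MAX(f)→g](U) ⋈[g=f] ρ[z/y](U))) → 5
  (S ⋈[e=g] ρ[u/z]((γ[y; MAX(f)→g](U) ⋈[g=f] ρ[z/y](U)))) → 2
  γ[e; COUNT(*)→a]((S ⋈[e=g] ρ[u/z]((γ[y; MAX(f)→g](U) ⋈[g=f] ρ[z/y](U))))) → 1
  R → 6
  (γ[e; COUNT(*)→a]((S ⋈[e=g] ρ[u/z]((γ[y; MAX(f)→g](U) ⋈[g=f] ρ[z/y](U))))) ⋈[e=b] R) → 1
  π[x,e,b]((γ[e; COUNT(*)→a]((S ⋈[e=g] ρ[u/z]((γ[y; MAX(f)→g](U) ⋈[g=f] ρ[z/y](U))))) ⋈[e=b] R)) → 1

== RESULT ==
x | e | b
q | 4 | 4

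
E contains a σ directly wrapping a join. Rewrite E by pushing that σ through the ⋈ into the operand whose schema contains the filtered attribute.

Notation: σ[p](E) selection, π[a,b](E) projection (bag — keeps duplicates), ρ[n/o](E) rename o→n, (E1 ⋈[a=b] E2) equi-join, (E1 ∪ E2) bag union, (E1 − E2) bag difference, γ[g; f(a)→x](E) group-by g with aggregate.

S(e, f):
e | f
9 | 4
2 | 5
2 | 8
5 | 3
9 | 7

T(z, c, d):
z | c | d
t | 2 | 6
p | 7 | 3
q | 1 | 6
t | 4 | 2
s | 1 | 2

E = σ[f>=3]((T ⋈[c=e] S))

σ filters on f, owned by the right side.
E' = (T ⋈[c=e] σ[f>=3](S))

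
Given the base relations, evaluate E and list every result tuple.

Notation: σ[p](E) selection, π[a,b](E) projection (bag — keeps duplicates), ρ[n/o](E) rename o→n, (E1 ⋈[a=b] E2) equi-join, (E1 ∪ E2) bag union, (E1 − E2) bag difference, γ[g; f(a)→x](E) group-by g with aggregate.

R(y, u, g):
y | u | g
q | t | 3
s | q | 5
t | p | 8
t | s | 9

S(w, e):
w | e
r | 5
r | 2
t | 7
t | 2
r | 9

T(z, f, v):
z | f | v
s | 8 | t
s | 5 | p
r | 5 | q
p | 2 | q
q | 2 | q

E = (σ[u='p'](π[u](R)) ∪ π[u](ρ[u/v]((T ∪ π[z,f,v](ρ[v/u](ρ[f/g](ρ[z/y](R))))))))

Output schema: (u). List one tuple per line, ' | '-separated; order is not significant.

Per-node cardinality:
  R → 4
  π[u](R) → 4
  σ[u='p'](π[u](R)) → 1
  T → 5
  R → 4
  ρ[z/y](R) → 4
  ρ[f/g](ρ[z/y](R)) → 4
  ρ[v/u](ρ[f/g](ρ[z/y](R))) → 4
  π[z,f,v](ρ[v/u](ρ[f/g](ρ[z/y](R)))) → 4
  (T ∪ π[z,f,v](ρ[v/u](ρ[f/g](ρ[z/y](R))))) → 9
  ρ[u/v]((T ∪ π[z,f,v](ρ[v/u](ρ[f/g](ρ[z/y](R)))))) → 9
  π[u](ρ[u/v]((T ∪ π[z,f,v](ρ[v/u](ρ[f/g](ρ[z/y](R))))))) → 9
  (σ[u='p'](π[u](R)) ∪ π[u](ρ[u/v]((T ∪ π[z,f,v](ρ[v/u](ρ[f/g](ρ[z/y](R)))))))) → 10

== RESULT ==
u
p
p
p
q
q
q
q
s
t
t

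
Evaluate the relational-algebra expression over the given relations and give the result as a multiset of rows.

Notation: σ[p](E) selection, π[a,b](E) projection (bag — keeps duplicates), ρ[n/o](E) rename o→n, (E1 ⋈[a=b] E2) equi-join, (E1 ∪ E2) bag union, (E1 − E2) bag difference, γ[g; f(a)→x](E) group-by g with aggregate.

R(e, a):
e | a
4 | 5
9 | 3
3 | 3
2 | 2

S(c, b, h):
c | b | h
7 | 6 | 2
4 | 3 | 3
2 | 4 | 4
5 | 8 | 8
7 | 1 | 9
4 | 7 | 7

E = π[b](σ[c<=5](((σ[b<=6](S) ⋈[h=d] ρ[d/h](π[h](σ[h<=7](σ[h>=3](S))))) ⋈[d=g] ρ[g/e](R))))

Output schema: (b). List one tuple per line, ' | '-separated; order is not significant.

Row counts bottom-up:
  S → 6
  σ[b<=6](S) → 4
  S → 6
  σ[h>=3](S) → 5
  σ[h<=7](σ[h>=3](S)) → 3
  π[h](σ[h<=7](σ[h>=3](S))) → 3
  ρ[d/h](π[h](σ[h<=7](σ[h>=3](S)))) → 3
  (σ[b<=6](S) ⋈[h=d] ρ[d/h](π[h](σ[h<=7](σ[h>=3](S))))) → 2
  R → 4
  ρ[g/e](R) → 4
  ((σ[b<=6](S) ⋈[h=d] ρ[d/h](π[h](σ[h<=7](σ[h>=3](S))))) ⋈[d=g] ρ[g/e](R)) → 2
  σ[c<=5](((σ[b<=6](S) ⋈[h=d] ρ[d/h](π[h](σ[h<=7](σ[h>=3](S))))) ⋈[d=g] ρ[g/e](R))) → 2
  π[b](σ[c<=5](((σ[b<=6](S) ⋈[h=d] ρ[d/h](π[h](σ[h<=7](σ[h>=3](S))))) ⋈[d=g] ρ[g/e](R)))) → 2

== RESULT ==
b
3
4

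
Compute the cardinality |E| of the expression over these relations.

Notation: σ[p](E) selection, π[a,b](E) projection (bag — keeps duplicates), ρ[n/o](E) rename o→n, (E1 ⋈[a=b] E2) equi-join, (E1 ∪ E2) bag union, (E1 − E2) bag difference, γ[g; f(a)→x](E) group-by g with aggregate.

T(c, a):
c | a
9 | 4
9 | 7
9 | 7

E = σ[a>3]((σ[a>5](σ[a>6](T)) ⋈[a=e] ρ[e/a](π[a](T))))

Row counts bottom-up:
  T → 3
  σ[a>6](T) → 2
  σ[a>5](σ[a>6](T)) → 2
  T → 3
  π[a](T) → 3
  ρ[e/a](π[a](T)) → 3
  (σ[a>5](σ[a>6](T)) ⋈[a=e] ρ[e/a](π[a](T))) → 4
  σ[a>3]((σ[a>5](σ[a>6](T)) ⋈[a=e] ρ[e/a](π[a](T)))) → 4

|E| = 4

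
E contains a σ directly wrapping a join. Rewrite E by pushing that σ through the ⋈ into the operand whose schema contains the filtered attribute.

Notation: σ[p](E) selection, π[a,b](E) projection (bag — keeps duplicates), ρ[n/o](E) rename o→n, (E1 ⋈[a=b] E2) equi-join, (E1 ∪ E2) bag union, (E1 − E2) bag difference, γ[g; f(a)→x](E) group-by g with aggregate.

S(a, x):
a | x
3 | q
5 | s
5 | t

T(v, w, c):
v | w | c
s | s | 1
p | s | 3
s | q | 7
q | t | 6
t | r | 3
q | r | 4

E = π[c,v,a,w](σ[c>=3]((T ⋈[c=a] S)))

σ filters on c, owned by the left side.
E' = π[c,v,a,w]((σ[c>=3](T) ⋈[c=a] S))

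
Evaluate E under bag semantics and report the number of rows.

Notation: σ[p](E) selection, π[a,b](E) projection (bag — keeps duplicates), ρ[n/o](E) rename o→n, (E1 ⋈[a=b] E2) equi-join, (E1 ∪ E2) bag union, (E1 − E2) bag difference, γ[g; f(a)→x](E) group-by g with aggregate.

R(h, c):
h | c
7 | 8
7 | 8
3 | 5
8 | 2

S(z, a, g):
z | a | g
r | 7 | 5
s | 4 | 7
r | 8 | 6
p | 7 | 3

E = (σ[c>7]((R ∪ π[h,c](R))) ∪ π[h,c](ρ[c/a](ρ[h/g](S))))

Row counts bottom-up:
  R → 4
  R → 4
  π[h,c](R) → 4
  (R ∪ π[h,c](R)) → 8
  σ[c>7]((R ∪ π[h,c](R))) → 4
  S → 4
  ρ[h/g](S) → 4
  ρ[c/a](ρ[h/g](S)) → 4
  π[h,c](ρ[c/a](ρ[h/g](S))) → 4
  (σ[c>7]((R ∪ π[h,c](R))) ∪ π[h,c](ρ[c/a](ρ[h/g](S)))) → 8

|E| = 8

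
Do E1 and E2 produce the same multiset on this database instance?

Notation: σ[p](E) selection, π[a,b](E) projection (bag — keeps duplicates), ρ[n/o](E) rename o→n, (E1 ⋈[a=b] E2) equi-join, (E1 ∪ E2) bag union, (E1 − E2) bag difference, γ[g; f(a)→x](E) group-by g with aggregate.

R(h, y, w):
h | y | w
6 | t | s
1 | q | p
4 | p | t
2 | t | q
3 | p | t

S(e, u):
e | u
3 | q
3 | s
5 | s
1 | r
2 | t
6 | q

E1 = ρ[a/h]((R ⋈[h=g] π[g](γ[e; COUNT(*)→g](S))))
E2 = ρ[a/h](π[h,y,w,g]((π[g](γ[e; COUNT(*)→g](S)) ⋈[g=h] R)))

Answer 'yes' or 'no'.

E1 row counts bottom-up:
  R → 5
  S → 6
  γ[e; COUNT(*)→g](S) → 5
  π[g](γ[e; COUNT(*)→g](S)) → 5
  (R ⋈[h=g] π[g](γ[e; COUNT(*)→g](S))) → 5
  ρ[a/h]((R ⋈[h=g] π[g](γ[e; COUNT(*)→g](S)))) → 5
E2 row counts bottom-up:
  S → 6
  γ[e; COUNT(*)→g](S) → 5
  π[g](γ[e; COUNT(*)→g](S)) → 5
  R → 5
  (π[g](γ[e; COUNT(*)→g](S)) ⋈[g=h] R) → 5
  π[h,y,w,g]((π[g](γ[e; COUNT(*)→g](S)) ⋈[g=h] R)) → 5
  ρ[a/h](π[h,y,w,g]((π[g](γ[e; COUNT(*)→g](S)) ⋈[g=h] R))) → 5

E1 and E2 produce the same multiset:
a | y | w | g
1 | q | p | 1
1 | q | p | 1
1 | q | p | 1
1 | q | p | 1
2 | t | q | 2

yes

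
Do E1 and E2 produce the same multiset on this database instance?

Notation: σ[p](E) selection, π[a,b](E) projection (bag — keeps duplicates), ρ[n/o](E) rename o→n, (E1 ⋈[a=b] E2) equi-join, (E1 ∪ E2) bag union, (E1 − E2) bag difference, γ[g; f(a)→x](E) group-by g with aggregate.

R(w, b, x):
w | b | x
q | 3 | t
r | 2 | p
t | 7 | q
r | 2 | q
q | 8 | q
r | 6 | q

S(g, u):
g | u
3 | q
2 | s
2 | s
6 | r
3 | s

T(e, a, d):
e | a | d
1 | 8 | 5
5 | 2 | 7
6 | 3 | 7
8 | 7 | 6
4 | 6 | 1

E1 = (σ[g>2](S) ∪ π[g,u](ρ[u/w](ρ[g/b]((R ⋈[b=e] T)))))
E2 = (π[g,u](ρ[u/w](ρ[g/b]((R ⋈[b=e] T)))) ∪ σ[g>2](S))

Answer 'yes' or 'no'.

E1 per-node cardinality:
  S → 5
  σ[g>2](S) → 3
  R → 6
  T → 5
  (R ⋈[b=e] T) → 2
  ρ[g/b]((R ⋈[b=e] T)) → 2
  ρ[u/w](ρ[g/b]((R ⋈[b=e] T))) → 2
  π[g,u](ρ[u/w](ρ[g/b]((R ⋈[b=e] T)))) → 2
  (σ[g>2](S) ∪ π[g,u](ρ[u/w](ρ[g/b]((R ⋈[b=e] T))))) → 5
E2 per-node cardinality:
  R → 6
  T → 5
  (R ⋈[b=e] T) → 2
  ρ[g/b]((R ⋈[b=e] T)) → 2
  ρ[u/w](ρ[g/b]((R ⋈[b=e] T))) → 2
  π[g,u](ρ[u/w](ρ[g/b]((R ⋈[b=e] T)))) → 2
  S → 5
  σ[g>2](S) → 3
  (π[g,u](ρ[u/w](ρ[g/b]((R ⋈[b=e] T)))) ∪ σ[g>2](S)) → 5

E1 and E2 produce the same multiset:
g | u
3 | q
3 | s
6 | r
6 | r
8 | q

yes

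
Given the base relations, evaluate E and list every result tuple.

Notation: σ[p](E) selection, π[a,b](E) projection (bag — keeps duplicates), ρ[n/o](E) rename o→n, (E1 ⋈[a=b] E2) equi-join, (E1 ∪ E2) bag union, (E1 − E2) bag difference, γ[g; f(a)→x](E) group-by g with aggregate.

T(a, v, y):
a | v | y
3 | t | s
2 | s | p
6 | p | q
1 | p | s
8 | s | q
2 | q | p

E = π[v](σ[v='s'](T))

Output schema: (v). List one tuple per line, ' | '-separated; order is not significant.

Per-node cardinality:
  T → 6
  σ[v='s'](T) → 2
  π[v](σ[v='s'](T)) → 2

== RESULT ==
v
s
s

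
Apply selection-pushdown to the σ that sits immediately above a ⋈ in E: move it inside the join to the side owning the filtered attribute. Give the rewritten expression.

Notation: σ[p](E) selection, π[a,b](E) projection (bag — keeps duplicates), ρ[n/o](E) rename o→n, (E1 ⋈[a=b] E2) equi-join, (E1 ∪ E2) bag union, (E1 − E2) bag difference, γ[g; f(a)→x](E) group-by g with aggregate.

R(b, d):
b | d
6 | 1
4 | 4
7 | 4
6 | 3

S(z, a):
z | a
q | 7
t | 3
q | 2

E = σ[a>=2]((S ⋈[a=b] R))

σ filters on a, owned by the left side.
E' = (σ[a>=2](S) ⋈[a=b] R)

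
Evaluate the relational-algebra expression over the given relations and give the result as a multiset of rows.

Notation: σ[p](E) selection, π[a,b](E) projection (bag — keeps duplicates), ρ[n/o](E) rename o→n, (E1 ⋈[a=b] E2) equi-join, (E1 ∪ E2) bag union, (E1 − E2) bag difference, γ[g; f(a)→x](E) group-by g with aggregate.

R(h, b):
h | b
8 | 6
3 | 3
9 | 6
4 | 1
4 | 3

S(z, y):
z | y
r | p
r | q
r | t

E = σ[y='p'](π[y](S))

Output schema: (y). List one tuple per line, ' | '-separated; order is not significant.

Per-node cardinality:
  S → 3
  π[y](S) → 3
  σ[y='p'](π[y](S)) → 1

== RESULT ==
y
p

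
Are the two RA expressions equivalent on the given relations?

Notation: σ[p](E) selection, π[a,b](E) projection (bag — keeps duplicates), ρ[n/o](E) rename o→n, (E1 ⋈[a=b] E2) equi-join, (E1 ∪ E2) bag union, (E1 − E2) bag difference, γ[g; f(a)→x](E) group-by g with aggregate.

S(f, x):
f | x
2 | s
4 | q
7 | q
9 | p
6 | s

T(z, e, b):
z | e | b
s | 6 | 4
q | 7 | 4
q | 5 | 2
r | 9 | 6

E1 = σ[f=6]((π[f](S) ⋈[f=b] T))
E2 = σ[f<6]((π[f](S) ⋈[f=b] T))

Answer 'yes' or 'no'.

E1 subexpression sizes:
  S → 5
  π[f](S) → 5
  T → 4
  (π[f](S) ⋈[f=b] T) → 4
  σ[f=6]((π[f](S) ⋈[f=b] T)) → 1
E2 subexpression sizes:
  S → 5
  π[f](S) → 5
  T → 4
  (π[f](S) ⋈[f=b] T) → 4
  σ[f<6]((π[f](S) ⋈[f=b] T)) → 3

E1 result:
f | z | e | b
6 | r | 9 | 6
E2 result:
f | z | e | b
2 | q | 5 | 2
4 | q | 7 | 4
4 | s | 6 | 4
Witness: (2, 'q', 5, 2) appears 0× in E1 but 1× in E2.

no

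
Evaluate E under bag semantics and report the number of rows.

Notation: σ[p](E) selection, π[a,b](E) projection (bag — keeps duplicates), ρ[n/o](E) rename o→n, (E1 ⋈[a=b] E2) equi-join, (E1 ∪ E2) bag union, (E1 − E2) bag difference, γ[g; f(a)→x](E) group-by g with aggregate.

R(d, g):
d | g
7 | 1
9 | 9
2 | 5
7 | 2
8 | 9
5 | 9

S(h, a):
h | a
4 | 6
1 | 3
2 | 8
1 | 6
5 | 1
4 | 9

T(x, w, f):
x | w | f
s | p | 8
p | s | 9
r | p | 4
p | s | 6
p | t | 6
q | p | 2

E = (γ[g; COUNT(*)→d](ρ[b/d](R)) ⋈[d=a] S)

Row counts bottom-up:
  R → 6
  ρ[b/d](R) → 6
  γ[g; COUNT(*)→d](ρ[b/d](R)) → 4
  S → 6
  (γ[g; COUNT(*)→d](ρ[b/d](R)) ⋈[d=a] S) → 4

|E| = 4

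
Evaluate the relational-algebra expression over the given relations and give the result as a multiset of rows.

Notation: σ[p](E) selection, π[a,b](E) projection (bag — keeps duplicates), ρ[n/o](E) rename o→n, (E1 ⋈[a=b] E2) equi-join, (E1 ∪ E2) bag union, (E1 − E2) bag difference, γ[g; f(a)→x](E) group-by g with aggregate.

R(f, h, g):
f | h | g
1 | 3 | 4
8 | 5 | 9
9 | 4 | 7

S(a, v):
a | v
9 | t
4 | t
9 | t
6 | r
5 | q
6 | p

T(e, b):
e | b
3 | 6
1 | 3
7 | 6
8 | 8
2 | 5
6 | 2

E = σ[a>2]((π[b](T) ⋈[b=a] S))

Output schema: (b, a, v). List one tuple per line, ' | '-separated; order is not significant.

Row counts bottom-up:
  T → 6
  π[b](T) → 6
  S → 6
  (π[b](T) ⋈[b=a] S) → 5
  σ[a>2]((π[b](T) ⋈[b=a] S)) → 5

== RESULT ==
b | a | v
5 | 5 | q
6 | 6 | p
6 | 6 | p
6 | 6 | r
6 | 6 | r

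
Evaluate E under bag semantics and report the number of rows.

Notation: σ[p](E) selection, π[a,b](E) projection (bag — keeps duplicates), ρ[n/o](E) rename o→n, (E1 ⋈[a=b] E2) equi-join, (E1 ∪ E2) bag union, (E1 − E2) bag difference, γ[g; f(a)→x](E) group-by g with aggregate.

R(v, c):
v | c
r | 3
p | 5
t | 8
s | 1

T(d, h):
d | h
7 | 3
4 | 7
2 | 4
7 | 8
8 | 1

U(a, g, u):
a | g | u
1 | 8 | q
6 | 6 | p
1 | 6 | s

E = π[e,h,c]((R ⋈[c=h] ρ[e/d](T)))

Row counts bottom-up:
  R → 4
  T → 5
  ρ[e/d](T) → 5
  (R ⋈[c=h] ρ[e/d](T)) → 3
  π[e,h,c]((R ⋈[c=h] ρ[e/d](T))) → 3

|E| = 3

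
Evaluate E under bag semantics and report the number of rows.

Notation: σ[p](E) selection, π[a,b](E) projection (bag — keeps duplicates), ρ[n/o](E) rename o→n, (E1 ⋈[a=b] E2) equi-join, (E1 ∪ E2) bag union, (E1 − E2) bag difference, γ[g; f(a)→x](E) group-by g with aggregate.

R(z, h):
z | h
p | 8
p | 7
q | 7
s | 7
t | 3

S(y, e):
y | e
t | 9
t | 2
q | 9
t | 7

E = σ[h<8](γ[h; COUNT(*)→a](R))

Subexpression sizes:
  R → 5
  γ[h; COUNT(*)→a](R) → 3
  σ[h<8](γ[h; COUNT(*)→a](R)) → 2

|E| = 2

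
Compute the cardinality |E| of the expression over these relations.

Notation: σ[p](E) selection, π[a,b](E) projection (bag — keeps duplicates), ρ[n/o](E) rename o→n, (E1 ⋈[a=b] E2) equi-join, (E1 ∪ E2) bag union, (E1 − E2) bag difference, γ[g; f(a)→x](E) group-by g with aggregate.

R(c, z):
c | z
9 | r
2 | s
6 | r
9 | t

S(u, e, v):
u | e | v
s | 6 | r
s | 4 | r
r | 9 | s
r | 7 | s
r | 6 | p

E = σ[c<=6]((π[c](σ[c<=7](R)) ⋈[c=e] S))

Stepwise |·|:
  R → 4
  σ[c<=7](R) → 2
  π[c](σ[c<=7](R)) → 2
  S → 5
  (π[c](σ[c<=7](R)) ⋈[c=e] S) → 2
  σ[c<=6]((π[c](σ[c<=7](R)) ⋈[c=e] S)) → 2

|E| = 2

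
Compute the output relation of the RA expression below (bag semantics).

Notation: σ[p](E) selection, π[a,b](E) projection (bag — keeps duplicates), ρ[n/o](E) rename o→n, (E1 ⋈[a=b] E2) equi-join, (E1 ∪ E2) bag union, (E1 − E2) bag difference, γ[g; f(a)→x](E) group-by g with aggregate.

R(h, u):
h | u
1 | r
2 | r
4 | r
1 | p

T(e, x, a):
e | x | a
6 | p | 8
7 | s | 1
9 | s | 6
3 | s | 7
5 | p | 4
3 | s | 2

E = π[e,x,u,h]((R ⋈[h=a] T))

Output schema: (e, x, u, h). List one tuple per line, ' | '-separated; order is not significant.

Row counts bottom-up:
  R → 4
  T → 6
  (R ⋈[h=a] T) → 4
  π[e,x,u,h]((R ⋈[h=a] T)) → 4

== RESULT ==
e | x | u | h
3 | s | r | 2
5 | p | r | 4
7 | s | p | 1
7 | s | r | 1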